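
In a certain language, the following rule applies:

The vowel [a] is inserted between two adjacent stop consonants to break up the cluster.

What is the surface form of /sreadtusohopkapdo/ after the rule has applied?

/d/ and /t/ form a stop–stop cluster, so [a] is inserted between them.
/p/ and /k/ form a stop–stop cluster, so [a] is inserted between them.
/p/ and /d/ form a stop–stop cluster, so [a] is inserted between them.
Surface form: [sreadatusohopakapado].

sreadatusohopakapado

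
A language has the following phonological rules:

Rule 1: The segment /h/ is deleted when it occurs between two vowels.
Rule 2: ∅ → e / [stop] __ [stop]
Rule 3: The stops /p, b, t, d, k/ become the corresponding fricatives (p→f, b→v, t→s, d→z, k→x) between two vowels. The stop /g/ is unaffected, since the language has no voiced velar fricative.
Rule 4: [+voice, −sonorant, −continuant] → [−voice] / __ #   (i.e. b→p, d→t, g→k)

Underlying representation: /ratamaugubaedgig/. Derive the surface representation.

rasamauguvaezegik

Rule 1 (intervocalic h-deletion): no segment meets the environment; /ratamaugubaedgig/ is unchanged.
Rule 2 (stop-cluster e-epenthesis): /d/ and /g/ form a stop–stop cluster, so [e] is inserted between them. /ratamaugubaedgig/ → ratamaugubaedegig.
Rule 3 (intervocalic spirantization): /t/ is a stop between vowels /a/ and /a/, so it spirantizes to the fricative [s]. /b/ is a stop between vowels /u/ and /a/, so it spirantizes to the fricative [v]. /d/ is a stop between vowels /e/ and /e/, so it spirantizes to the fricative [z]. /ratamaugubaedegig/ → rasamauguvaezegig.
Rule 4 (final devoicing): /g/ is a voiced stop in word-final position, so it devoices to [k]. /rasamauguvaezegig/ → rasamauguvaezegik.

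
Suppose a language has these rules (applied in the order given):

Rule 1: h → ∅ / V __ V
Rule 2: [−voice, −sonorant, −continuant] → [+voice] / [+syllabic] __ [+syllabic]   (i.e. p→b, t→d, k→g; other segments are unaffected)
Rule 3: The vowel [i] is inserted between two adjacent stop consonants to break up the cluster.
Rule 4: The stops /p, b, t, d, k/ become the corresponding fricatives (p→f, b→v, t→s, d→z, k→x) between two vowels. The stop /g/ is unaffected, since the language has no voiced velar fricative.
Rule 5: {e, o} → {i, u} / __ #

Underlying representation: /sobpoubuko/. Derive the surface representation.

sovifouvugu

Rule 1 (intervocalic h-deletion): no segment meets the environment; /sobpoubuko/ is unchanged.
Rule 2 (intervocalic voicing): /k/ is a voiceless stop between vowels /u/ and /o/, so it voices to [g]. /sobpoubuko/ → sobpoubugo.
Rule 3 (stop-cluster i-epenthesis): /b/ and /p/ form a stop–stop cluster, so [i] is inserted between them. /sobpoubugo/ → sobipoubugo.
Rule 4 (intervocalic spirantization): /b/ is a stop between vowels /o/ and /i/, so it spirantizes to the fricative [v]. /p/ is a stop between vowels /i/ and /o/, so it spirantizes to the fricative [f]. /b/ is a stop between vowels /u/ and /u/, so it spirantizes to the fricative [v]. /sobipoubugo/ → sovifouvugo.
Rule 5 (final vowel raising): /o/ is a mid vowel in word-final position, so it raises to [u]. /sovifouvugo/ → sovifouvugu.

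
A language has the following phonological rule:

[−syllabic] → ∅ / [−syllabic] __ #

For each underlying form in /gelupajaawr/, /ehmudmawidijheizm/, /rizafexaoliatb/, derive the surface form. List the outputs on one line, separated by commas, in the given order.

gelupajaaw, ehmudmawidijheiz, rizafexaoliat

/gelupajaawr/: /r/ is the second consonant of a word-final cluster /wr/, so it deletes. → [gelupajaaw].
/ehmudmawidijheizm/: /m/ is the second consonant of a word-final cluster /zm/, so it deletes. → [ehmudmawidijheiz].
/rizafexaoliatb/: /b/ is the second consonant of a word-final cluster /tb/, so it deletes. → [rizafexaoliat].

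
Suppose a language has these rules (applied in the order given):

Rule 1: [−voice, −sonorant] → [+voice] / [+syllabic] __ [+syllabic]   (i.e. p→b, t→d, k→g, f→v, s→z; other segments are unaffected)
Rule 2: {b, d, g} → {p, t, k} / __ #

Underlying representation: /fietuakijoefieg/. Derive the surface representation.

Rule 1 (intervocalic voicing): /t/ is a voiceless obstruent between vowels /e/ and /u/, so it voices to [d]. /k/ is a voiceless obstruent between vowels /a/ and /i/, so it voices to [g]. /f/ is a voiceless obstruent between vowels /e/ and /i/, so it voices to [v]. /fietuakijoefieg/ → fieduagijoevieg.
Rule 2 (final devoicing): /g/ is a voiced stop in word-final position, so it devoices to [k]. /fieduagijoevieg/ → fieduagijoeviek.

fieduagijoeviek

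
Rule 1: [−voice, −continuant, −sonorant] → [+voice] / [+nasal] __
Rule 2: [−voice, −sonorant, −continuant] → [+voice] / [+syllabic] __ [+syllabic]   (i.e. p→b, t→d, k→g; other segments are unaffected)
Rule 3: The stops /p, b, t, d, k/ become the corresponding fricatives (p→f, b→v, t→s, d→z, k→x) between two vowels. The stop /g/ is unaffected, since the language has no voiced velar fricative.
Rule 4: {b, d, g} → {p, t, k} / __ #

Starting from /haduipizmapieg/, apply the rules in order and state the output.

Rule 1 (post-nasal voicing): no segment meets the environment; /haduipizmapieg/ is unchanged.
Rule 2 (intervocalic voicing): /p/ is a voiceless stop between vowels /i/ and /i/, so it voices to [b]. /p/ is a voiceless stop between vowels /a/ and /i/, so it voices to [b]. /haduipizmapieg/ → haduibizmabieg.
Rule 3 (intervocalic spirantization): /d/ is a stop between vowels /a/ and /u/, so it spirantizes to the fricative [z]. /b/ is a stop between vowels /i/ and /i/, so it spirantizes to the fricative [v]. /b/ is a stop between vowels /a/ and /i/, so it spirantizes to the fricative [v]. /haduibizmabieg/ → hazuivizmavieg.
Rule 4 (final devoicing): /g/ is a voiced stop in word-final position, so it devoices to [k]. /hazuivizmavieg/ → hazuivizmaviek.

hazuivizmaviek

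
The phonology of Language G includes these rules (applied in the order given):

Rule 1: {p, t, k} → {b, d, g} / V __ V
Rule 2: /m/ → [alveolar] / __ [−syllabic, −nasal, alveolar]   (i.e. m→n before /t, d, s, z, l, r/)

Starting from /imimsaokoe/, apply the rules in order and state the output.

iminsaogoe

Rule 1 (intervocalic voicing): /k/ is a voiceless stop between vowels /o/ and /o/, so it voices to [g]. /imimsaokoe/ → imimsaogoe.
Rule 2 (nasal place assimilation): /m/ precedes the alveolar consonant /s/, so it assimilates in place to [n]. /imimsaogoe/ → iminsaogoe.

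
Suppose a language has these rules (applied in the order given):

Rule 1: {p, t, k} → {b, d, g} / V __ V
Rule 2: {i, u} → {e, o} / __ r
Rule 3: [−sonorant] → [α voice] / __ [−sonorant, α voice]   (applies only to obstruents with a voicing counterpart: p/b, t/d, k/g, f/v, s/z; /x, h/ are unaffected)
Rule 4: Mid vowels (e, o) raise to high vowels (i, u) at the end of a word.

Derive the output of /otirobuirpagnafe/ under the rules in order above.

oderobuerpagnafi

Rule 1 (intervocalic voicing): /t/ is a voiceless stop between vowels /o/ and /i/, so it voices to [d]. /otirobuirpagnafe/ → odirobuirpagnafe.
Rule 2 (pre-rhotic lowering): /i/ is a high vowel immediately before /r/, so it lowers to [e]. /i/ is a high vowel immediately before /r/, so it lowers to [e]. /odirobuirpagnafe/ → oderobuerpagnafe.
Rule 3 (regressive voicing assimilation): no segment meets the environment; /oderobuerpagnafe/ is unchanged.
Rule 4 (final vowel raising): /e/ is a mid vowel in word-final position, so it raises to [i]. /oderobuerpagnafe/ → oderobuerpagnafi.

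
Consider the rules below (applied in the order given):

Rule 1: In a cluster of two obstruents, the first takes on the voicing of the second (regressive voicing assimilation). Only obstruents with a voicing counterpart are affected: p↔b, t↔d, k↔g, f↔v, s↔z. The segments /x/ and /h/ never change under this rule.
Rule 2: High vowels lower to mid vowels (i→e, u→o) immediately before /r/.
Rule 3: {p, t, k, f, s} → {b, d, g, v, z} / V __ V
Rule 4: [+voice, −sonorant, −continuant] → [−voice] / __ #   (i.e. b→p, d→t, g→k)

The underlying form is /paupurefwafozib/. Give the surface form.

pauborefwavozip

Rule 1 (regressive voicing assimilation): no segment meets the environment; /paupurefwafozib/ is unchanged.
Rule 2 (pre-rhotic lowering): /u/ is a high vowel immediately before /r/, so it lowers to [o]. /paupurefwafozib/ → pauporefwafozib.
Rule 3 (intervocalic voicing): /p/ is a voiceless obstruent between vowels /u/ and /o/, so it voices to [b]. /f/ is a voiceless obstruent between vowels /a/ and /o/, so it voices to [v]. /pauporefwafozib/ → pauborefwavozib.
Rule 4 (final devoicing): /b/ is a voiced stop in word-final position, so it devoices to [p]. /pauborefwavozib/ → pauborefwavozip.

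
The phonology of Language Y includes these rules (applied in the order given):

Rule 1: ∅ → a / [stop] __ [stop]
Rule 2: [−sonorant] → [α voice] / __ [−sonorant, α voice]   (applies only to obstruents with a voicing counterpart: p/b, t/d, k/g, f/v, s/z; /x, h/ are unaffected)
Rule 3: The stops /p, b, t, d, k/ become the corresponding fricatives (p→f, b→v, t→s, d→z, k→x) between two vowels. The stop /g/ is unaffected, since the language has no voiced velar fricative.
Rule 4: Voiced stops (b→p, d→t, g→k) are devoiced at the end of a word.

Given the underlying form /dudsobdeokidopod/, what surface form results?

dutsovazeoxizofot

Rule 1 (stop-cluster a-epenthesis): /b/ and /d/ form a stop–stop cluster, so [a] is inserted between them. /dudsobdeokidopod/ → dudsobadeokidopod.
Rule 2 (regressive voicing assimilation): /d/ precedes the voiceless obstruent /s/, so it devoices to [t] by assimilation. /dudsobadeokidopod/ → dutsobadeokidopod.
Rule 3 (intervocalic spirantization): /b/ is a stop between vowels /o/ and /a/, so it spirantizes to the fricative [v]. /d/ is a stop between vowels /a/ and /e/, so it spirantizes to the fricative [z]. /k/ is a stop between vowels /o/ and /i/, so it spirantizes to the fricative [x]. /d/ is a stop between vowels /i/ and /o/, so it spirantizes to the fricative [z]. /p/ is a stop between vowels /o/ and /o/, so it spirantizes to the fricative [f]. /dutsobadeokidopod/ → dutsovazeoxizofod.
Rule 4 (final devoicing): /d/ is a voiced stop in word-final position, so it devoices to [t]. /dutsovazeoxizofod/ → dutsovazeoxizofot.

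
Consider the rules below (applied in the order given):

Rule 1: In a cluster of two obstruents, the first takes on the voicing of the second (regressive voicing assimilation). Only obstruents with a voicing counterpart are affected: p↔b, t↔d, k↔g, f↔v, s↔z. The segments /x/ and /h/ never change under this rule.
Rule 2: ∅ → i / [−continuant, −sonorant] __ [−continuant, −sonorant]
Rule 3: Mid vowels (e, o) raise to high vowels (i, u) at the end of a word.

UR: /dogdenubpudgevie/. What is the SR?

dogidenupipudigevii

Rule 1 (regressive voicing assimilation): /b/ precedes the voiceless obstruent /p/, so it devoices to [p] by assimilation. /dogdenubpudgevie/ → dogdenuppudgevie.
Rule 2 (stop-cluster i-epenthesis): /g/ and /d/ form a stop–stop cluster, so [i] is inserted between them. /p/ and /p/ form a stop–stop cluster, so [i] is inserted between them. /d/ and /g/ form a stop–stop cluster, so [i] is inserted between them. /dogdenuppudgevie/ → dogidenupipudigevie.
Rule 3 (final vowel raising): /e/ is a mid vowel in word-final position, so it raises to [i]. /dogidenupipudigevie/ → dogidenupipudigevii.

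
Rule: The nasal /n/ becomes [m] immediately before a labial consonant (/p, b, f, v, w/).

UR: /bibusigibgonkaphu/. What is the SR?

No segment of /bibusigibgonkaphu/ meets the structural description of the rule, so the form surfaces unchanged.

bibusigibgonkaphu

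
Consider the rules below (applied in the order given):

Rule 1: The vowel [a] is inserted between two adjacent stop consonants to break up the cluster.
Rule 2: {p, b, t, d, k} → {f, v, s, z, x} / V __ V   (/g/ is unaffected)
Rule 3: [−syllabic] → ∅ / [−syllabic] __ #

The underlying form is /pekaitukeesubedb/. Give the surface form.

pexaisuxeesuvezab

Rule 1 (stop-cluster a-epenthesis): /d/ and /b/ form a stop–stop cluster, so [a] is inserted between them. /pekaitukeesubedb/ → pekaitukeesubedab.
Rule 2 (intervocalic spirantization): /k/ is a stop between vowels /e/ and /a/, so it spirantizes to the fricative [x]. /t/ is a stop between vowels /i/ and /u/, so it spirantizes to the fricative [s]. /k/ is a stop between vowels /u/ and /e/, so it spirantizes to the fricative [x]. /b/ is a stop between vowels /u/ and /e/, so it spirantizes to the fricative [v]. /d/ is a stop between vowels /e/ and /a/, so it spirantizes to the fricative [z]. /pekaitukeesubedab/ → pexaisuxeesuvezab.
Rule 3 (final cluster simplification): no segment meets the environment; /pexaisuxeesuvezab/ is unchanged.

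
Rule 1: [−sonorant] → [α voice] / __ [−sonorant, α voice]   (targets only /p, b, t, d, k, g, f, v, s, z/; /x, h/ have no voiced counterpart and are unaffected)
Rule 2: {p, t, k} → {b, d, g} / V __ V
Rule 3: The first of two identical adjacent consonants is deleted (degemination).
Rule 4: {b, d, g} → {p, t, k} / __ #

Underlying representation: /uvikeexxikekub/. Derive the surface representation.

uvigeexigegup

Rule 1 (regressive voicing assimilation): no segment meets the environment; /uvikeexxikekub/ is unchanged.
Rule 2 (intervocalic voicing): /k/ is a voiceless stop between vowels /i/ and /e/, so it voices to [g]. /k/ is a voiceless stop between vowels /i/ and /e/, so it voices to [g]. /k/ is a voiceless stop between vowels /e/ and /u/, so it voices to [g]. /uvikeexxikekub/ → uvigeexxigegub.
Rule 3 (degemination): /xx/ is a geminate; the first /x/ deletes. /uvigeexxigegub/ → uvigeexigegub.
Rule 4 (final devoicing): /b/ is a voiced stop in word-final position, so it devoices to [p]. /uvigeexigegub/ → uvigeexigegup.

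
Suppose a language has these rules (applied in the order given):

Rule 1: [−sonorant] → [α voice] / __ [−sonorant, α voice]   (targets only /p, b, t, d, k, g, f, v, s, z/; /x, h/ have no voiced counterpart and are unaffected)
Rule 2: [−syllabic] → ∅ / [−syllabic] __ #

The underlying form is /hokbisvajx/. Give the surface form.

hogbizvaj

Rule 1 (regressive voicing assimilation): /k/ precedes the voiced obstruent /b/, so it voices to [g] by assimilation. /s/ precedes the voiced obstruent /v/, so it voices to [z] by assimilation. /hokbisvajx/ → hogbizvajx.
Rule 2 (final cluster simplification): /x/ is the second consonant of a word-final cluster /jx/, so it deletes. /hogbizvajx/ → hogbizvaj.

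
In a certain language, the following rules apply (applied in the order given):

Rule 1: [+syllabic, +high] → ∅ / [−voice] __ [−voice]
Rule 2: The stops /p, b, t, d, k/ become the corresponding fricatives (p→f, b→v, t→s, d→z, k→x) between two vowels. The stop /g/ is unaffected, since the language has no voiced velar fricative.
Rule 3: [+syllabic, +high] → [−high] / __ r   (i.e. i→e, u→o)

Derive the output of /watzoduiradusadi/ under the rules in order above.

watzozuerazusazi

Rule 1 (high vowel syncope): no segment meets the environment; /watzoduiradusadi/ is unchanged.
Rule 2 (intervocalic spirantization): /d/ is a stop between vowels /o/ and /u/, so it spirantizes to the fricative [z]. /d/ is a stop between vowels /a/ and /u/, so it spirantizes to the fricative [z]. /d/ is a stop between vowels /a/ and /i/, so it spirantizes to the fricative [z]. /watzoduiradusadi/ → watzozuirazusazi.
Rule 3 (pre-rhotic lowering): /i/ is a high vowel immediately before /r/, so it lowers to [e]. /watzozuirazusazi/ → watzozuerazusazi.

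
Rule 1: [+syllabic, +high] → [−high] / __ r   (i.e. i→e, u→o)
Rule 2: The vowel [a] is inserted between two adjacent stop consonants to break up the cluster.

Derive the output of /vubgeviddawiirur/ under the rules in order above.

Rule 1 (pre-rhotic lowering): /i/ is a high vowel immediately before /r/, so it lowers to [e]. /u/ is a high vowel immediately before /r/, so it lowers to [o]. /vubgeviddawiirur/ → vubgeviddawieror.
Rule 2 (stop-cluster a-epenthesis): /b/ and /g/ form a stop–stop cluster, so [a] is inserted between them. /d/ and /d/ form a stop–stop cluster, so [a] is inserted between them. /vubgeviddawieror/ → vubagevidadawieror.

vubagevidadawieror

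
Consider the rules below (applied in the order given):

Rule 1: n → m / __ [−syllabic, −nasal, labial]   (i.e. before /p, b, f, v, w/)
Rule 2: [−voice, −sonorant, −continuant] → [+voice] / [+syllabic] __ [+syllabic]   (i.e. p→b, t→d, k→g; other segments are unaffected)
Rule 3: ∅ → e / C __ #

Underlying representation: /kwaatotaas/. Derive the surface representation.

kwaadodaase

Rule 1 (nasal place assimilation): no segment meets the environment; /kwaatotaas/ is unchanged.
Rule 2 (intervocalic voicing): /t/ is a voiceless stop between vowels /a/ and /o/, so it voices to [d]. /t/ is a voiceless stop between vowels /o/ and /a/, so it voices to [d]. /kwaatotaas/ → kwaadodaas.
Rule 3 (final e-epenthesis): the form ends in the consonant /s/, so [e] is inserted word-finally. /kwaadodaas/ → kwaadodaase.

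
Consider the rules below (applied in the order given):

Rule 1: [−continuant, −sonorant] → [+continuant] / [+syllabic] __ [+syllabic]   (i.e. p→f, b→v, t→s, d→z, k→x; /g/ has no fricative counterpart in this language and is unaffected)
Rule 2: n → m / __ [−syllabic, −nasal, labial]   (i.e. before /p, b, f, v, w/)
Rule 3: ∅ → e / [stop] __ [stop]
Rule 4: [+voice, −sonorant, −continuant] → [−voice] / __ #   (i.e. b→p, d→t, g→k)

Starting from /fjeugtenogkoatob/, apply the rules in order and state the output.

Rule 1 (intervocalic spirantization): /t/ is a stop between vowels /a/ and /o/, so it spirantizes to the fricative [s]. /fjeugtenogkoatob/ → fjeugtenogkoasob.
Rule 2 (nasal place assimilation): no segment meets the environment; /fjeugtenogkoasob/ is unchanged.
Rule 3 (stop-cluster e-epenthesis): /g/ and /t/ form a stop–stop cluster, so [e] is inserted between them. /g/ and /k/ form a stop–stop cluster, so [e] is inserted between them. /fjeugtenogkoasob/ → fjeugetenogekoasob.
Rule 4 (final devoicing): /b/ is a voiced stop in word-final position, so it devoices to [p]. /fjeugetenogekoasob/ → fjeugetenogekoasop.

fjeugetenogekoasop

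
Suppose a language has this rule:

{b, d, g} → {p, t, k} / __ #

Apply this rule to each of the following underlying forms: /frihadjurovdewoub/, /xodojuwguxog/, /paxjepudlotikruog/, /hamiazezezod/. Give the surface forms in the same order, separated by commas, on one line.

frihadjurovdewoup, xodojuwguxok, paxjepudlotikruok, hamiazezezot

/frihadjurovdewoub/: /b/ is a voiced stop in word-final position, so it devoices to [p]. → [frihadjurovdewoup].
/xodojuwguxog/: /g/ is a voiced stop in word-final position, so it devoices to [k]. → [xodojuwguxok].
/paxjepudlotikruog/: /g/ is a voiced stop in word-final position, so it devoices to [k]. → [paxjepudlotikruok].
/hamiazezezod/: /d/ is a voiced stop in word-final position, so it devoices to [t]. → [hamiazezezot].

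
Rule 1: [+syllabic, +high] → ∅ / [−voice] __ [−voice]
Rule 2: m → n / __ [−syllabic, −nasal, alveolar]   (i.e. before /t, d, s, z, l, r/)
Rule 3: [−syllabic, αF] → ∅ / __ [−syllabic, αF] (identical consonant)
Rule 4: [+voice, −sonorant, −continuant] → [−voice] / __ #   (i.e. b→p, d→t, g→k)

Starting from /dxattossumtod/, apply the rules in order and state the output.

Rule 1 (high vowel syncope): no segment meets the environment; /dxattossumtod/ is unchanged.
Rule 2 (nasal place assimilation): /m/ precedes the alveolar consonant /t/, so it assimilates in place to [n]. /dxattossumtod/ → dxattossuntod.
Rule 3 (degemination): /tt/ is a geminate; the first /t/ deletes. /ss/ is a geminate; the first /s/ deletes. /dxattossuntod/ → dxatosuntod.
Rule 4 (final devoicing): /d/ is a voiced stop in word-final position, so it devoices to [t]. /dxatosuntod/ → dxatosuntot.

dxatosuntot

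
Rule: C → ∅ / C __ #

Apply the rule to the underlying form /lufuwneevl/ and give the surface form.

/l/ is the second consonant of a word-final cluster /vl/, so it deletes.
The other instances of /l/, /f/, /w/, /n/, /v/ do not occur in the required environment and remain unchanged.
Surface form: [lufuwneev].

lufuwneev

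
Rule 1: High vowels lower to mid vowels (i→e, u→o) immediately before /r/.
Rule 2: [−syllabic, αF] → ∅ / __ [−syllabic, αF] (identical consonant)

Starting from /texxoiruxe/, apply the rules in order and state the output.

Rule 1 (pre-rhotic lowering): /i/ is a high vowel immediately before /r/, so it lowers to [e]. /texxoiruxe/ → texxoeruxe.
Rule 2 (degemination): /xx/ is a geminate; the first /x/ deletes. /texxoeruxe/ → texoeruxe.

texoeruxe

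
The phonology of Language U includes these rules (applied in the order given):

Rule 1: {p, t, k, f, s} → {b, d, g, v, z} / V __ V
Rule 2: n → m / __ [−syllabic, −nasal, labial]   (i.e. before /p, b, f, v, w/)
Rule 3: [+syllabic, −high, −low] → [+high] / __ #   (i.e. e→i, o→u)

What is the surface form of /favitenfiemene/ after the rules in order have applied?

favidemfiemeni

Rule 1 (intervocalic voicing): /t/ is a voiceless obstruent between vowels /i/ and /e/, so it voices to [d]. /favitenfiemene/ → favidenfiemene.
Rule 2 (nasal place assimilation): /n/ precedes the labial consonant /f/, so it assimilates in place to [m]. /favidenfiemene/ → favidemfiemene.
Rule 3 (final vowel raising): /e/ is a mid vowel in word-final position, so it raises to [i]. /favidemfiemene/ → favidemfiemeni.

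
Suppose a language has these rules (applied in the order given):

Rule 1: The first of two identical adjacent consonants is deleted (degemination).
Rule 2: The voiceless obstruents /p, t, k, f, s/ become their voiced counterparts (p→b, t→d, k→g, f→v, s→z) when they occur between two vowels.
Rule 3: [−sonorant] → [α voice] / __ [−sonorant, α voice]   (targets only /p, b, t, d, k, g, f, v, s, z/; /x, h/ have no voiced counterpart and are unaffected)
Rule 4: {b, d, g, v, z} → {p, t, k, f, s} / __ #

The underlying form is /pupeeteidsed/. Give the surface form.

Rule 1 (degemination): no segment meets the environment; /pupeeteidsed/ is unchanged.
Rule 2 (intervocalic voicing): /p/ is a voiceless obstruent between vowels /u/ and /e/, so it voices to [b]. /t/ is a voiceless obstruent between vowels /e/ and /e/, so it voices to [d]. /pupeeteidsed/ → pubeedeidsed.
Rule 3 (regressive voicing assimilation): /d/ precedes the voiceless obstruent /s/, so it devoices to [t] by assimilation. /pubeedeidsed/ → pubeedeitsed.
Rule 4 (final devoicing): /d/ is a voiced obstruent in word-final position, so it devoices to [t]. /pubeedeitsed/ → pubeedeitset.

pubeedeitset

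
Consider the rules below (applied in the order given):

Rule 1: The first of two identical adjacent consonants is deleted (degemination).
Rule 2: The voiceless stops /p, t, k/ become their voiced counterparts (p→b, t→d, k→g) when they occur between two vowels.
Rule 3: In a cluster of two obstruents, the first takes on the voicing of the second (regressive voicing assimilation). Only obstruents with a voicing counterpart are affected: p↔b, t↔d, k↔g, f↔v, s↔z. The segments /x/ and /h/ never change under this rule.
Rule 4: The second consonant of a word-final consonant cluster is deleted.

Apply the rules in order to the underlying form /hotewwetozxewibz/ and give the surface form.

Rule 1 (degemination): /ww/ is a geminate; the first /w/ deletes. /hotewwetozxewibz/ → hotewetozxewibz.
Rule 2 (intervocalic voicing): /t/ is a voiceless stop between vowels /o/ and /e/, so it voices to [d]. /t/ is a voiceless stop between vowels /e/ and /o/, so it voices to [d]. /hotewetozxewibz/ → hodewedozxewibz.
Rule 3 (regressive voicing assimilation): /z/ precedes the voiceless obstruent /x/, so it devoices to [s] by assimilation. /hodewedozxewibz/ → hodewedosxewibz.
Rule 4 (final cluster simplification): /z/ is the second consonant of a word-final cluster /bz/, so it deletes. /hodewedosxewibz/ → hodewedosxewib.

hodewedosxewib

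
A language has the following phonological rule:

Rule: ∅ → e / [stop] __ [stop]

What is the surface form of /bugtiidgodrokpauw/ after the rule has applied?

/g/ and /t/ form a stop–stop cluster, so [e] is inserted between them.
/d/ and /g/ form a stop–stop cluster, so [e] is inserted between them.
/k/ and /p/ form a stop–stop cluster, so [e] is inserted between them.
Surface form: [bugetiidegodrokepauw].

bugetiidegodrokepauw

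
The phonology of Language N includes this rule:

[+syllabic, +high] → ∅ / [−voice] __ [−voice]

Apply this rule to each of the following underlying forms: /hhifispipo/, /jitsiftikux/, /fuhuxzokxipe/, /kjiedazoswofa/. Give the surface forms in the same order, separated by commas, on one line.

hhfsppo, jitsftkx, fhxzokxpe, kjiedazoswofa

/hhifispipo/: /i/ is a high vowel flanked by voiceless consonants /h/ and /f/, so it deletes. /i/ is a high vowel flanked by voiceless consonants /f/ and /s/, so it deletes. /i/ is a high vowel flanked by voiceless consonants /p/ and /p/, so it deletes. → [hhfsppo].
/jitsiftikux/: /i/ is a high vowel flanked by voiceless consonants /s/ and /f/, so it deletes. /i/ is a high vowel flanked by voiceless consonants /t/ and /k/, so it deletes. /u/ is a high vowel flanked by voiceless consonants /k/ and /x/, so it deletes. → [jitsftkx].
/fuhuxzokxipe/: /u/ is a high vowel flanked by voiceless consonants /f/ and /h/, so it deletes. /u/ is a high vowel flanked by voiceless consonants /h/ and /x/, so it deletes. /i/ is a high vowel flanked by voiceless consonants /x/ and /p/, so it deletes. → [fhxzokxpe].
/kjiedazoswofa/: the rule's environment is not met; surfaces unchanged as [kjiedazoswofa].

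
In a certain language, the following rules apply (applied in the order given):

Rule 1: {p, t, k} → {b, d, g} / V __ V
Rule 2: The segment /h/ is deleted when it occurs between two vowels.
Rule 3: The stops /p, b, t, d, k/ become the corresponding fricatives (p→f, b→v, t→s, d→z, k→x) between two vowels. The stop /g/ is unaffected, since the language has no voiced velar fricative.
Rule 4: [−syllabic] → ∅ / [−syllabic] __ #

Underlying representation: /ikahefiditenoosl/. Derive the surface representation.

Rule 1 (intervocalic voicing): /k/ is a voiceless stop between vowels /i/ and /a/, so it voices to [g]. /t/ is a voiceless stop between vowels /i/ and /e/, so it voices to [d]. /ikahefiditenoosl/ → igahefididenoosl.
Rule 2 (intervocalic h-deletion): /h/ occurs between vowels /a/ and /e/, so it deletes. /igahefididenoosl/ → igaefididenoosl.
Rule 3 (intervocalic spirantization): /d/ is a stop between vowels /i/ and /i/, so it spirantizes to the fricative [z]. /d/ is a stop between vowels /i/ and /e/, so it spirantizes to the fricative [z]. /igaefididenoosl/ → igaefizizenoosl.
Rule 4 (final cluster simplification): /l/ is the second consonant of a word-final cluster /sl/, so it deletes. /igaefizizenoosl/ → igaefizizenoos.

igaefizizenoos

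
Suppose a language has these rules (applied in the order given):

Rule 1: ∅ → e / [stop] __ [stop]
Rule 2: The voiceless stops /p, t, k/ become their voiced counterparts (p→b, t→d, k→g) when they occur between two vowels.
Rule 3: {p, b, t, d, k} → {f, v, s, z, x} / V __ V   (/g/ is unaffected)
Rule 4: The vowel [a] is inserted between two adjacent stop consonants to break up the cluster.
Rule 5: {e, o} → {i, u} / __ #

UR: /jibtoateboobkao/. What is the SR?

Rule 1 (stop-cluster e-epenthesis): /b/ and /t/ form a stop–stop cluster, so [e] is inserted between them. /b/ and /k/ form a stop–stop cluster, so [e] is inserted between them. /jibtoateboobkao/ → jibetoateboobekao.
Rule 2 (intervocalic voicing): /t/ is a voiceless stop between vowels /e/ and /o/, so it voices to [d]. /t/ is a voiceless stop between vowels /a/ and /e/, so it voices to [d]. /k/ is a voiceless stop between vowels /e/ and /a/, so it voices to [g]. /jibetoateboobekao/ → jibedoadeboobegao.
Rule 3 (intervocalic spirantization): /b/ is a stop between vowels /i/ and /e/, so it spirantizes to the fricative [v]. /d/ is a stop between vowels /e/ and /o/, so it spirantizes to the fricative [z]. /d/ is a stop between vowels /a/ and /e/, so it spirantizes to the fricative [z]. /b/ is a stop between vowels /e/ and /o/, so it spirantizes to the fricative [v]. /b/ is a stop between vowels /o/ and /e/, so it spirantizes to the fricative [v]. /jibedoadeboobegao/ → jivezoazevoovegao.
Rule 4 (stop-cluster a-epenthesis): no segment meets the environment; /jivezoazevoovegao/ is unchanged.
Rule 5 (final vowel raising): /o/ is a mid vowel in word-final position, so it raises to [u]. /jivezoazevoovegao/ → jivezoazevoovegau.

jivezoazevoovegau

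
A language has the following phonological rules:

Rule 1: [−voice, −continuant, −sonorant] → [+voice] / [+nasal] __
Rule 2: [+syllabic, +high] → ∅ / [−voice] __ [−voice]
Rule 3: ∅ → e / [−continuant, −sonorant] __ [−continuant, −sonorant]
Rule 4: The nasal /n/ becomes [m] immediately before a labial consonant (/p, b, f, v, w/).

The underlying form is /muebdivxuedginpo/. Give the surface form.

Rule 1 (post-nasal voicing): /p/ is a voiceless stop immediately after the nasal /n/, so it voices to [b]. /muebdivxuedginpo/ → muebdivxuedginbo.
Rule 2 (high vowel syncope): no segment meets the environment; /muebdivxuedginbo/ is unchanged.
Rule 3 (stop-cluster e-epenthesis): /b/ and /d/ form a stop–stop cluster, so [e] is inserted between them. /d/ and /g/ form a stop–stop cluster, so [e] is inserted between them. /muebdivxuedginbo/ → muebedivxuedeginbo.
Rule 4 (nasal place assimilation): /n/ precedes the labial consonant /b/, so it assimilates in place to [m]. /muebedivxuedeginbo/ → muebedivxuedegimbo.

muebedivxuedegimbo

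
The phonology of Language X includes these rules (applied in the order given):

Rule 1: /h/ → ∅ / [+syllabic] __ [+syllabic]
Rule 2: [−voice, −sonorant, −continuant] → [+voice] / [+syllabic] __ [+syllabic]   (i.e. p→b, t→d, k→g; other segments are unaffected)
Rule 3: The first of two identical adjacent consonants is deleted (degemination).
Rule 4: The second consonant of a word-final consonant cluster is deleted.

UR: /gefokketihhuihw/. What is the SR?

gefokedihuih

Rule 1 (intervocalic h-deletion): no segment meets the environment; /gefokketihhuihw/ is unchanged.
Rule 2 (intervocalic voicing): /t/ is a voiceless stop between vowels /e/ and /i/, so it voices to [d]. /gefokketihhuihw/ → gefokkedihhuihw.
Rule 3 (degemination): /kk/ is a geminate; the first /k/ deletes. /hh/ is a geminate; the first /h/ deletes. /gefokkedihhuihw/ → gefokedihuihw.
Rule 4 (final cluster simplification): /w/ is the second consonant of a word-final cluster /hw/, so it deletes. /gefokedihuihw/ → gefokedihuih.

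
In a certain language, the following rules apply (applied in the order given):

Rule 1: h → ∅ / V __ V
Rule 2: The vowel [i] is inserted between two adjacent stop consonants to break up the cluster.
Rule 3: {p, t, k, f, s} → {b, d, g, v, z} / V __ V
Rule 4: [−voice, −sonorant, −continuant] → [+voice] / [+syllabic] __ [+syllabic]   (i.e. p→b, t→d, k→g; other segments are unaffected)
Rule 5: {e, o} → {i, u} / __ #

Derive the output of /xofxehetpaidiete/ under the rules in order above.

Rule 1 (intervocalic h-deletion): /h/ occurs between vowels /e/ and /e/, so it deletes. /xofxehetpaidiete/ → xofxeetpaidiete.
Rule 2 (stop-cluster i-epenthesis): /t/ and /p/ form a stop–stop cluster, so [i] is inserted between them. /xofxeetpaidiete/ → xofxeetipaidiete.
Rule 3 (intervocalic voicing): /t/ is a voiceless obstruent between vowels /e/ and /i/, so it voices to [d]. /p/ is a voiceless obstruent between vowels /i/ and /a/, so it voices to [b]. /t/ is a voiceless obstruent between vowels /e/ and /e/, so it voices to [d]. /xofxeetipaidiete/ → xofxeedibaidiede.
Rule 4 (intervocalic voicing): no segment meets the environment; /xofxeedibaidiede/ is unchanged.
Rule 5 (final vowel raising): /e/ is a mid vowel in word-final position, so it raises to [i]. /xofxeedibaidiede/ → xofxeedibaidiedi.

xofxeedibaidiedi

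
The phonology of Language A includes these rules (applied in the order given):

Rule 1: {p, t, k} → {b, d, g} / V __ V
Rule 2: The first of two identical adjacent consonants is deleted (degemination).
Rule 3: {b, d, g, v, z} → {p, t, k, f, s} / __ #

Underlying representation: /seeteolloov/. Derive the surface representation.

Rule 1 (intervocalic voicing): /t/ is a voiceless stop between vowels /e/ and /e/, so it voices to [d]. /seeteolloov/ → seedeolloov.
Rule 2 (degemination): /ll/ is a geminate; the first /l/ deletes. /seedeolloov/ → seedeoloov.
Rule 3 (final devoicing): /v/ is a voiced obstruent in word-final position, so it devoices to [f]. /seedeoloov/ → seedeoloof.

seedeoloof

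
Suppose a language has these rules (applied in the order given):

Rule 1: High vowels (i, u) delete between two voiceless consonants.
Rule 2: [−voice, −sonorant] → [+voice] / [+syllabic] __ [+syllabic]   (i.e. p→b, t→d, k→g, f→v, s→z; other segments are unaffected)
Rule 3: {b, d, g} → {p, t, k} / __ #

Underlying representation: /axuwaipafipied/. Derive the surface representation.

Rule 1 (high vowel syncope): /i/ is a high vowel flanked by voiceless consonants /f/ and /p/, so it deletes. /axuwaipafipied/ → axuwaipafpied.
Rule 2 (intervocalic voicing): /p/ is a voiceless obstruent between vowels /i/ and /a/, so it voices to [b]. /axuwaipafpied/ → axuwaibafpied.
Rule 3 (final devoicing): /d/ is a voiced stop in word-final position, so it devoices to [t]. /axuwaibafpied/ → axuwaibafpiet.

axuwaibafpiet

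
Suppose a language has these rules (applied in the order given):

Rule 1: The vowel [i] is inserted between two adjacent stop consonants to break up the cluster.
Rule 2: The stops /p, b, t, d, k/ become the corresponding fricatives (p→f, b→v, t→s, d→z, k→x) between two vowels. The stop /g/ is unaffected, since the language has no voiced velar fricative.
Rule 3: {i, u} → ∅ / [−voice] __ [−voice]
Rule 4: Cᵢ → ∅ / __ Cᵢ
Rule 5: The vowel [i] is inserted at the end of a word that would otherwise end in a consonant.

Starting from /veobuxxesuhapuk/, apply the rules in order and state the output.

Rule 1 (stop-cluster i-epenthesis): no segment meets the environment; /veobuxxesuhapuk/ is unchanged.
Rule 2 (intervocalic spirantization): /b/ is a stop between vowels /o/ and /u/, so it spirantizes to the fricative [v]. /p/ is a stop between vowels /a/ and /u/, so it spirantizes to the fricative [f]. /veobuxxesuhapuk/ → veovuxxesuhafuk.
Rule 3 (high vowel syncope): /u/ is a high vowel flanked by voiceless consonants /s/ and /h/, so it deletes. /u/ is a high vowel flanked by voiceless consonants /f/ and /k/, so it deletes. /veovuxxesuhafuk/ → veovuxxeshafk.
Rule 4 (degemination): /xx/ is a geminate; the first /x/ deletes. /veovuxxeshafk/ → veovuxeshafk.
Rule 5 (final i-epenthesis): the form ends in the consonant /k/, so [i] is inserted word-finally. /veovuxeshafk/ → veovuxeshafki.

veovuxeshafki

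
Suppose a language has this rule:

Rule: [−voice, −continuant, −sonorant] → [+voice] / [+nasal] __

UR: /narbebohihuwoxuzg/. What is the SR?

narbebohihuwoxuzg

No segment of /narbebohihuwoxuzg/ meets the structural description of the rule, so the form surfaces unchanged.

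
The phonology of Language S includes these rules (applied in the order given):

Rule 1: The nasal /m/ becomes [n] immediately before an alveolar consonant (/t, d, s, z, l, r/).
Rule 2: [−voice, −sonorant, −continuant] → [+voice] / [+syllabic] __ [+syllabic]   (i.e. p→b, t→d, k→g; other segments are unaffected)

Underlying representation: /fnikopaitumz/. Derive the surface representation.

fnigobaidunz

Rule 1 (nasal place assimilation): /m/ precedes the alveolar consonant /z/, so it assimilates in place to [n]. /fnikopaitumz/ → fnikopaitunz.
Rule 2 (intervocalic voicing): /k/ is a voiceless stop between vowels /i/ and /o/, so it voices to [g]. /p/ is a voiceless stop between vowels /o/ and /a/, so it voices to [b]. /t/ is a voiceless stop between vowels /i/ and /u/, so it voices to [d]. /fnikopaitunz/ → fnigobaidunz.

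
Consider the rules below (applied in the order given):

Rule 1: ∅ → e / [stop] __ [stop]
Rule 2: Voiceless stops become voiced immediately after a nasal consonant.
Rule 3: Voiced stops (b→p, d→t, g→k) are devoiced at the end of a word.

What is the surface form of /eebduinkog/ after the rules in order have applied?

eebeduingok

Rule 1 (stop-cluster e-epenthesis): /b/ and /d/ form a stop–stop cluster, so [e] is inserted between them. /eebduinkog/ → eebeduinkog.
Rule 2 (post-nasal voicing): /k/ is a voiceless stop immediately after the nasal /n/, so it voices to [g]. /eebeduinkog/ → eebeduingog.
Rule 3 (final devoicing): /g/ is a voiced stop in word-final position, so it devoices to [k]. /eebeduingog/ → eebeduingok.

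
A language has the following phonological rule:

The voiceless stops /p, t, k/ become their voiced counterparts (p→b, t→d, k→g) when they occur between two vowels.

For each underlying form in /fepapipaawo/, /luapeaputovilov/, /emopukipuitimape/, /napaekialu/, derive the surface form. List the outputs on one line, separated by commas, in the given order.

/fepapipaawo/: /p/ is a voiceless stop between vowels /e/ and /a/, so it voices to [b]. /p/ is a voiceless stop between vowels /a/ and /i/, so it voices to [b]. /p/ is a voiceless stop between vowels /i/ and /a/, so it voices to [b]. → [febabibaawo].
/luapeaputovilov/: /p/ is a voiceless stop between vowels /a/ and /e/, so it voices to [b]. /p/ is a voiceless stop between vowels /a/ and /u/, so it voices to [b]. /t/ is a voiceless stop between vowels /u/ and /o/, so it voices to [d]. → [luabeabudovilov].
/emopukipuitimape/: /p/ is a voiceless stop between vowels /o/ and /u/, so it voices to [b]. /k/ is a voiceless stop between vowels /u/ and /i/, so it voices to [g]. /p/ is a voiceless stop between vowels /i/ and /u/, so it voices to [b]. /t/ is a voiceless stop between vowels /i/ and /i/, so it voices to [d]. /p/ is a voiceless stop between vowels /a/ and /e/, so it voices to [b]. → [emobugibuidimabe].
/napaekialu/: /p/ is a voiceless stop between vowels /a/ and /a/, so it voices to [b]. /k/ is a voiceless stop between vowels /e/ and /i/, so it voices to [g]. → [nabaegialu].

febabibaawo, luabeabudovilov, emobugibuidimabe, nabaegialu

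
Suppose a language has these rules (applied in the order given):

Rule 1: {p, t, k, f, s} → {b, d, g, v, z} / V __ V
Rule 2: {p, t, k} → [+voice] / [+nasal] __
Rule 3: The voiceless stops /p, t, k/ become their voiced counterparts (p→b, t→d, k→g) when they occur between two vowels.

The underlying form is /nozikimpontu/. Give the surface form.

Rule 1 (intervocalic voicing): /k/ is a voiceless obstruent between vowels /i/ and /i/, so it voices to [g]. /nozikimpontu/ → nozigimpontu.
Rule 2 (post-nasal voicing): /p/ is a voiceless stop immediately after the nasal /m/, so it voices to [b]. /t/ is a voiceless stop immediately after the nasal /n/, so it voices to [d]. /nozigimpontu/ → nozigimbondu.
Rule 3 (intervocalic voicing): no segment meets the environment; /nozigimbondu/ is unchanged.

nozigimbondu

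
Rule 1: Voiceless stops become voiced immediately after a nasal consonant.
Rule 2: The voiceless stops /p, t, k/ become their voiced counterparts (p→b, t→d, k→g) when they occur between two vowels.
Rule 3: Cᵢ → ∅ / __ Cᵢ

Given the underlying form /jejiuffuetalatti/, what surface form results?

jejiufuedalati

Rule 1 (post-nasal voicing): no segment meets the environment; /jejiuffuetalatti/ is unchanged.
Rule 2 (intervocalic voicing): /t/ is a voiceless stop between vowels /e/ and /a/, so it voices to [d]. /jejiuffuetalatti/ → jejiuffuedalatti.
Rule 3 (degemination): /ff/ is a geminate; the first /f/ deletes. /tt/ is a geminate; the first /t/ deletes. /jejiuffuedalatti/ → jejiufuedalati.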